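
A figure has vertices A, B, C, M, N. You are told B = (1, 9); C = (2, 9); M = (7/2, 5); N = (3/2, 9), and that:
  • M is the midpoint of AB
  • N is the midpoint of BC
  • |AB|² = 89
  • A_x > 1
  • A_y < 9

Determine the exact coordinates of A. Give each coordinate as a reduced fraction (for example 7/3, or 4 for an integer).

A = (6, 1)

1. A_x = 6  [A = 2·M−B = 2·(7/2, 5)−(1, 9)]
2. A_y = 1  [A = 2·M−B = 2·(7/2, 5)−(1, 9)]
   so A = (6, 1)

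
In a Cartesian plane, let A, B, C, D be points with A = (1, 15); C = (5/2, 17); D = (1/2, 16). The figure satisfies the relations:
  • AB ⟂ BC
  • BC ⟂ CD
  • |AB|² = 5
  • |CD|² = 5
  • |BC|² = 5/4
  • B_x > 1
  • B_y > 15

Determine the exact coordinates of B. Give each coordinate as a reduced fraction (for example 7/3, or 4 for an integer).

1. B_x = 3  [[BC ⟂ CD ⇒ 2x+1y-22=0] ∩ [|B−(1, 15)|²=5]]
2. B_y = 16  [[BC ⟂ CD ⇒ 2x+1y-22=0] ∩ [|B−(1, 15)|²=5]]
   so B = (3, 16)

B = (3, 16)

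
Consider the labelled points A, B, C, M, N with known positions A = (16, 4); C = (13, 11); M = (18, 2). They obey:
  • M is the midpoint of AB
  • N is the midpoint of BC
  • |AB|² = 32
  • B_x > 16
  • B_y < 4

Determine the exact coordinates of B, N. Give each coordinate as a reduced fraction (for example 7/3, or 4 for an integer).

B = (20, 0)
N = (33/2, 11/2)

1. B_x = 20  [B = 2·M−A = 2·(18, 2)−(16, 4)]
2. B_y = 0  [B = 2·M−A = 2·(18, 2)−(16, 4)]
   so B = (20, 0)
3. N_x = 33/2  [2·N = B+C = (20, 0)+(13, 11)]
4. N_y = 11/2  [2·N = B+C = (20, 0)+(13, 11)]
   so N = (33/2, 11/2)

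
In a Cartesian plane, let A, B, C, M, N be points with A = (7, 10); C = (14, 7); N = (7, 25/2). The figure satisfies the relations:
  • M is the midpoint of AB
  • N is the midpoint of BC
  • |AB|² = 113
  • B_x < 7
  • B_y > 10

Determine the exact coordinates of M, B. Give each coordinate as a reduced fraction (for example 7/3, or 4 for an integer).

1. B_x = 0  [B = 2·N−C = 2·(7, 25/2)−(14, 7)]
2. B_y = 18  [B = 2·N−C = 2·(7, 25/2)−(14, 7)]
   so B = (0, 18)
3. M_x = 7/2  [2·M = A+B = (7, 10)+(0, 18)]
4. M_y = 14  [2·M = A+B = (7, 10)+(0, 18)]
   so M = (7/2, 14)

M = (7/2, 14)
B = (0, 18)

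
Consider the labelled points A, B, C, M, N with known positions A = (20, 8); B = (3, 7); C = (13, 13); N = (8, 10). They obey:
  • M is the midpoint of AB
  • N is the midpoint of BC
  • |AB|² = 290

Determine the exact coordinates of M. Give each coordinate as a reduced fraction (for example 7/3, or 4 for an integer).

1. M_x = 23/2  [2·M = A+B = (20, 8)+(3, 7)]
2. M_y = 15/2  [2·M = A+B = (20, 8)+(3, 7)]
   so M = (23/2, 15/2)

M = (23/2, 15/2)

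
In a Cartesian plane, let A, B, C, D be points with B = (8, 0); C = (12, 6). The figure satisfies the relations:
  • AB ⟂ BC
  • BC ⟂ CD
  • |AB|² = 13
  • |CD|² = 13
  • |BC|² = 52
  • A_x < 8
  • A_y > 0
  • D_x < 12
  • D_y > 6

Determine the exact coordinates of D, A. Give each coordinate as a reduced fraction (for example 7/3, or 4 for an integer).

1. D_x = 9  [[BC ⟂ CD ⇒ 4x+6y-84=0] ∩ [|D−(12, 6)|²=13]]
2. D_y = 8  [[BC ⟂ CD ⇒ 4x+6y-84=0] ∩ [|D−(12, 6)|²=13]]
   so D = (9, 8)
3. A_x = 5  [[AB ⟂ BC ⇒ -4x-6y+32=0] ∩ [|A−(8, 0)|²=13]]
4. A_y = 2  [[AB ⟂ BC ⇒ -4x-6y+32=0] ∩ [|A−(8, 0)|²=13]]
   so A = (5, 2)

D = (9, 8)
A = (5, 2)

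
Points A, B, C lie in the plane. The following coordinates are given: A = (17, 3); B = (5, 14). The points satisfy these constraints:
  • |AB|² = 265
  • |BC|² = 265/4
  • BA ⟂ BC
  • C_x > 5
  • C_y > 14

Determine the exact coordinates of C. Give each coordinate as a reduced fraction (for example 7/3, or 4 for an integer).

C = (21/2, 20)

1. C_x = 21/2  [[BA ⟂ BC ⇒ 12x-11y+94=0] ∩ [|C−(5, 14)|²=265/4]]
2. C_y = 20  [[BA ⟂ BC ⇒ 12x-11y+94=0] ∩ [|C−(5, 14)|²=265/4]]
   so C = (21/2, 20)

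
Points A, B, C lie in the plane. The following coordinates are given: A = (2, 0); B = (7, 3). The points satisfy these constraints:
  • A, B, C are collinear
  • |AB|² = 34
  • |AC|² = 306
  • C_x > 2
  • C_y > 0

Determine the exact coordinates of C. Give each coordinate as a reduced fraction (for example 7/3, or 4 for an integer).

C = (17, 9)

1. C_x = 17  [[A, B, C are collinear ⇒ -3x+5y+6=0] ∩ [|C−(2, 0)|²=306]]
2. C_y = 9  [[A, B, C are collinear ⇒ -3x+5y+6=0] ∩ [|C−(2, 0)|²=306]]
   so C = (17, 9)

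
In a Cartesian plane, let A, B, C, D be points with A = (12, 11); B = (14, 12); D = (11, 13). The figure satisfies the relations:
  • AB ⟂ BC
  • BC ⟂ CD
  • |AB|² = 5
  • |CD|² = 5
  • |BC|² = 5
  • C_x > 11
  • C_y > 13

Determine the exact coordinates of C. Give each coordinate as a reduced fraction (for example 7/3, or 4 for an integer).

C = (13, 14)

1. C_x = 13  [[AB ⟂ BC ⇒ 2x+1y-40=0] ∩ [|C−(11, 13)|²=5]]
2. C_y = 14  [[AB ⟂ BC ⇒ 2x+1y-40=0] ∩ [|C−(11, 13)|²=5]]
   so C = (13, 14)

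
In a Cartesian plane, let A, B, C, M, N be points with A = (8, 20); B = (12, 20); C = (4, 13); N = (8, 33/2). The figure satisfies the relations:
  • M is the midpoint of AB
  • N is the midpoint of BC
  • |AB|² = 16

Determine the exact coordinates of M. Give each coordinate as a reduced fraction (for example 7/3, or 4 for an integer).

1. M_x = 10  [2·M = A+B = (8, 20)+(12, 20)]
2. M_y = 20  [2·M = A+B = (8, 20)+(12, 20)]
   so M = (10, 20)

M = (10, 20)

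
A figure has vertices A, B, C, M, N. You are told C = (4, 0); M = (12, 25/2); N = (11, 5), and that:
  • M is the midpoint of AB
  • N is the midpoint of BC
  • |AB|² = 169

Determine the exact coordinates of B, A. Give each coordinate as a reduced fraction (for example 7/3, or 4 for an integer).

B = (18, 10)
A = (6, 15)

1. B_x = 18  [B = 2·N−C = 2·(11, 5)−(4, 0)]
2. B_y = 10  [B = 2·N−C = 2·(11, 5)−(4, 0)]
   so B = (18, 10)
3. A_x = 6  [A = 2·M−B = 2·(12, 25/2)−(18, 10)]
4. A_y = 15  [A = 2·M−B = 2·(12, 25/2)−(18, 10)]
   so A = (6, 15)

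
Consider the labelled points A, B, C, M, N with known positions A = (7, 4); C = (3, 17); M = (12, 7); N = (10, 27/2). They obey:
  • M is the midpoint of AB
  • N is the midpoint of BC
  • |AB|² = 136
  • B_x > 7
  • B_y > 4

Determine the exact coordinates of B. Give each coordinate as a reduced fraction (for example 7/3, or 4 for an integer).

B = (17, 10)

1. B_x = 17  [B = 2·M−A = 2·(12, 7)−(7, 4)]
2. B_y = 10  [B = 2·M−A = 2·(12, 7)−(7, 4)]
   so B = (17, 10)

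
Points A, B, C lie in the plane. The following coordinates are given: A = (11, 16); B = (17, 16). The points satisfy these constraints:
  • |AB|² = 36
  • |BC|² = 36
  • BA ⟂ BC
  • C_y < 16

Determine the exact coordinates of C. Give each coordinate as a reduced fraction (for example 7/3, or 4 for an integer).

1. C_x = 17  [[BA ⟂ BC ⇒ -6x+102=0] ∩ [|C−(17, 16)|²=36]]
2. C_y = 10  [[BA ⟂ BC ⇒ -6x+102=0] ∩ [|C−(17, 16)|²=36]]
   so C = (17, 10)

C = (17, 10)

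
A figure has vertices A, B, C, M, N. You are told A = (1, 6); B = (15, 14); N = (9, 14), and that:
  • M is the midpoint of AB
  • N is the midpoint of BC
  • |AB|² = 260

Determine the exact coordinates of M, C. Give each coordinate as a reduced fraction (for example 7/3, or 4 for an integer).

M = (8, 10)
C = (3, 14)

1. M_x = 8  [2·M = A+B = (1, 6)+(15, 14)]
2. M_y = 10  [2·M = A+B = (1, 6)+(15, 14)]
   so M = (8, 10)
3. C_x = 3  [C = 2·N−B = 2·(9, 14)−(15, 14)]
4. C_y = 14  [C = 2·N−B = 2·(9, 14)−(15, 14)]
   so C = (3, 14)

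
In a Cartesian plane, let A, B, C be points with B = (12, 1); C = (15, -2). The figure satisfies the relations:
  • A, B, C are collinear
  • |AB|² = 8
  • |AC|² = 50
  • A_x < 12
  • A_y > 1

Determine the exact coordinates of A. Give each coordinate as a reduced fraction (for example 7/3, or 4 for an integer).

1. A_x = 10  [[A, B, C are collinear ⇒ 3x+3y-39=0] ∩ [|A−(12, 1)|²=8]]
2. A_y = 3  [[A, B, C are collinear ⇒ 3x+3y-39=0] ∩ [|A−(12, 1)|²=8]]
   so A = (10, 3)

A = (10, 3)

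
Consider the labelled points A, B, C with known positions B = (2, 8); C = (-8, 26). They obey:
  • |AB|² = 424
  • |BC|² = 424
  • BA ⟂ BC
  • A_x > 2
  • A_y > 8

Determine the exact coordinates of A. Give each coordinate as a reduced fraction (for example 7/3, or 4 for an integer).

A = (20, 18)

1. A_x = 20  [[BA ⟂ BC ⇒ -10x+18y-124=0] ∩ [|A−(2, 8)|²=424]]
2. A_y = 18  [[BA ⟂ BC ⇒ -10x+18y-124=0] ∩ [|A−(2, 8)|²=424]]
   so A = (20, 18)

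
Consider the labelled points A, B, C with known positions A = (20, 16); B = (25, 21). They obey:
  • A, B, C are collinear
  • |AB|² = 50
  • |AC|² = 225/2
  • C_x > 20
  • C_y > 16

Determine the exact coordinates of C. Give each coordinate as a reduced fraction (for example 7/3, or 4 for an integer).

1. C_x = 55/2  [[A, B, C are collinear ⇒ -5x+5y+20=0] ∩ [|C−(20, 16)|²=225/2]]
2. C_y = 47/2  [[A, B, C are collinear ⇒ -5x+5y+20=0] ∩ [|C−(20, 16)|²=225/2]]
   so C = (55/2, 47/2)

C = (55/2, 47/2)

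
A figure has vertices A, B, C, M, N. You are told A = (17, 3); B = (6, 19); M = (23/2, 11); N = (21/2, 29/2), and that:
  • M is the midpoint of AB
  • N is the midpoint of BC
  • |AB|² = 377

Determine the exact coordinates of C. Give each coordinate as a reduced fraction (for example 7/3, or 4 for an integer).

1. C_x = 15  [C = 2·N−B = 2·(21/2, 29/2)−(6, 19)]
2. C_y = 10  [C = 2·N−B = 2·(21/2, 29/2)−(6, 19)]
   so C = (15, 10)

C = (15, 10)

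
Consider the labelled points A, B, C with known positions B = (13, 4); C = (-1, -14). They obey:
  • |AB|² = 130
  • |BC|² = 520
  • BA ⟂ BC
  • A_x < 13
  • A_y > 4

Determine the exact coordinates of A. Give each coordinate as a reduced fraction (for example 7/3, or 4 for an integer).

A = (4, 11)

1. A_x = 4  [[BA ⟂ BC ⇒ -14x-18y+254=0] ∩ [|A−(13, 4)|²=130]]
2. A_y = 11  [[BA ⟂ BC ⇒ -14x-18y+254=0] ∩ [|A−(13, 4)|²=130]]
   so A = (4, 11)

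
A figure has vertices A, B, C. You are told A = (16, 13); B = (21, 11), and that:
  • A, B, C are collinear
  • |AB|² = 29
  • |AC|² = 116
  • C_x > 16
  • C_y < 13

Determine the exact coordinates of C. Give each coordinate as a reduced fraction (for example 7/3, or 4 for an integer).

1. C_x = 26  [[A, B, C are collinear ⇒ 2x+5y-97=0] ∩ [|C−(16, 13)|²=116]]
2. C_y = 9  [[A, B, C are collinear ⇒ 2x+5y-97=0] ∩ [|C−(16, 13)|²=116]]
   so C = (26, 9)

C = (26, 9)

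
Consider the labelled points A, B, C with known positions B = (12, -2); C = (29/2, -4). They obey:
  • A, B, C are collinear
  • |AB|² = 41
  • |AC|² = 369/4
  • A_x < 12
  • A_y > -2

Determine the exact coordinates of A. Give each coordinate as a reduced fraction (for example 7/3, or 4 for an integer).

1. A_x = 7  [[A, B, C are collinear ⇒ 2x+5/2y-19=0] ∩ [|A−(12, -2)|²=41]]
2. A_y = 2  [[A, B, C are collinear ⇒ 2x+5/2y-19=0] ∩ [|A−(12, -2)|²=41]]
   so A = (7, 2)

A = (7, 2)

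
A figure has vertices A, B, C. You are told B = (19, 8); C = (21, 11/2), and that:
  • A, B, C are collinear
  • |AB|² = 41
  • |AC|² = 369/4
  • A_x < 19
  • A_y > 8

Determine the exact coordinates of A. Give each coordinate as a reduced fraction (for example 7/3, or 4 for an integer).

1. A_x = 15  [[A, B, C are collinear ⇒ 5/2x+2y-127/2=0] ∩ [|A−(19, 8)|²=41]]
2. A_y = 13  [[A, B, C are collinear ⇒ 5/2x+2y-127/2=0] ∩ [|A−(19, 8)|²=41]]
   so A = (15, 13)

A = (15, 13)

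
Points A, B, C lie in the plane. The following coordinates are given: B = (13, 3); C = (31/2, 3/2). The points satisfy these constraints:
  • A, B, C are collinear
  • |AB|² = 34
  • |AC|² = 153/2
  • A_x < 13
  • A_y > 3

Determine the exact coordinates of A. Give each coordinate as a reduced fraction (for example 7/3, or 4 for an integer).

A = (8, 6)

1. A_x = 8  [[A, B, C are collinear ⇒ 3/2x+5/2y-27=0] ∩ [|A−(13, 3)|²=34]]
2. A_y = 6  [[A, B, C are collinear ⇒ 3/2x+5/2y-27=0] ∩ [|A−(13, 3)|²=34]]
   so A = (8, 6)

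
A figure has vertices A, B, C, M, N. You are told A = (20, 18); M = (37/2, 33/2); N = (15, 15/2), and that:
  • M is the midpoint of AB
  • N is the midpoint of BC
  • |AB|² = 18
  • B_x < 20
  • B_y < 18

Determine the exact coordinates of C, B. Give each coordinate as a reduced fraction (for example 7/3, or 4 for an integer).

C = (13, 0)
B = (17, 15)

1. B_x = 17  [B = 2·M−A = 2·(37/2, 33/2)−(20, 18)]
2. B_y = 15  [B = 2·M−A = 2·(37/2, 33/2)−(20, 18)]
   so B = (17, 15)
3. C_x = 13  [C = 2·N−B = 2·(15, 15/2)−(17, 15)]
4. C_y = 0  [C = 2·N−B = 2·(15, 15/2)−(17, 15)]
   so C = (13, 0)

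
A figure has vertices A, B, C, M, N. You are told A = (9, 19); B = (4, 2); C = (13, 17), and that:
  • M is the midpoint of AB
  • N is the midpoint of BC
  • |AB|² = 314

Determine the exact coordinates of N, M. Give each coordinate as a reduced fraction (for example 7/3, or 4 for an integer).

N = (17/2, 19/2)
M = (13/2, 21/2)

1. M_x = 13/2  [2·M = A+B = (9, 19)+(4, 2)]
2. M_y = 21/2  [2·M = A+B = (9, 19)+(4, 2)]
   so M = (13/2, 21/2)
3. N_x = 17/2  [2·N = B+C = (4, 2)+(13, 17)]
4. N_y = 19/2  [2·N = B+C = (4, 2)+(13, 17)]
   so N = (17/2, 19/2)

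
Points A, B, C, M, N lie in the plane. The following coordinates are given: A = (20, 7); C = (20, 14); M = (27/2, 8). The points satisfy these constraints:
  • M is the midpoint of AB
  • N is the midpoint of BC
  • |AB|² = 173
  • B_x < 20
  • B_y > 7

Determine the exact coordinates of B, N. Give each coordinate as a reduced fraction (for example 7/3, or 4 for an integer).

B = (7, 9)
N = (27/2, 23/2)

1. B_x = 7  [B = 2·M−A = 2·(27/2, 8)−(20, 7)]
2. B_y = 9  [B = 2·M−A = 2·(27/2, 8)−(20, 7)]
   so B = (7, 9)
3. N_x = 27/2  [2·N = B+C = (7, 9)+(20, 14)]
4. N_y = 23/2  [2·N = B+C = (7, 9)+(20, 14)]
   so N = (27/2, 23/2)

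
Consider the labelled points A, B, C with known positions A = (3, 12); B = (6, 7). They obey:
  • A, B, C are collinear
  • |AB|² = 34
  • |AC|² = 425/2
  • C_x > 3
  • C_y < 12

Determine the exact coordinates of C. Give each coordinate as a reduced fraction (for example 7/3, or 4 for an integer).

C = (21/2, -1/2)

1. C_x = 21/2  [[A, B, C are collinear ⇒ 5x+3y-51=0] ∩ [|C−(3, 12)|²=425/2]]
2. C_y = -1/2  [[A, B, C are collinear ⇒ 5x+3y-51=0] ∩ [|C−(3, 12)|²=425/2]]
   so C = (21/2, -1/2)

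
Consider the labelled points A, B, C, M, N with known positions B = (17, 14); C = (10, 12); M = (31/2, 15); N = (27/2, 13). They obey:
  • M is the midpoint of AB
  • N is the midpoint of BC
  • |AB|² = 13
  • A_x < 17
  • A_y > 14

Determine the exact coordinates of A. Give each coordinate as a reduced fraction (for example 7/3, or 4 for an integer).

1. A_x = 14  [A = 2·M−B = 2·(31/2, 15)−(17, 14)]
2. A_y = 16  [A = 2·M−B = 2·(31/2, 15)−(17, 14)]
   so A = (14, 16)

A = (14, 16)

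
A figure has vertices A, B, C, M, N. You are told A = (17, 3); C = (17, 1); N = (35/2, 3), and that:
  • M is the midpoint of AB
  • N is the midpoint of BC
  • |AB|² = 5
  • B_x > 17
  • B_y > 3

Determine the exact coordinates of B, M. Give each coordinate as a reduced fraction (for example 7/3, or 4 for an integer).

B = (18, 5)
M = (35/2, 4)

1. B_x = 18  [B = 2·N−C = 2·(35/2, 3)−(17, 1)]
2. B_y = 5  [B = 2·N−C = 2·(35/2, 3)−(17, 1)]
   so B = (18, 5)
3. M_x = 35/2  [2·M = A+B = (17, 3)+(18, 5)]
4. M_y = 4  [2·M = A+B = (17, 3)+(18, 5)]
   so M = (35/2, 4)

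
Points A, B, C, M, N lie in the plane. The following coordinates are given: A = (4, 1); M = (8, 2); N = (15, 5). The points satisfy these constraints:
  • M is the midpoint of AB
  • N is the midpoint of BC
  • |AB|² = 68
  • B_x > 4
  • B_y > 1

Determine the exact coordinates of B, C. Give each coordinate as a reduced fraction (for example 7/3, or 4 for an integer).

1. B_x = 12  [B = 2·M−A = 2·(8, 2)−(4, 1)]
2. B_y = 3  [B = 2·M−A = 2·(8, 2)−(4, 1)]
   so B = (12, 3)
3. C_x = 18  [C = 2·N−B = 2·(15, 5)−(12, 3)]
4. C_y = 7  [C = 2·N−B = 2·(15, 5)−(12, 3)]
   so C = (18, 7)

B = (12, 3)
C = (18, 7)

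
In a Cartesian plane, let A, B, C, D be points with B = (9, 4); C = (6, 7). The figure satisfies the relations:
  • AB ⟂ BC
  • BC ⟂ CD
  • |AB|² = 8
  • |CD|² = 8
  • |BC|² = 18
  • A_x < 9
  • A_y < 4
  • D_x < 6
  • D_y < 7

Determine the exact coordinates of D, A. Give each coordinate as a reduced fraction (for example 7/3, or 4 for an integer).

D = (4, 5)
A = (7, 2)

1. D_x = 4  [[BC ⟂ CD ⇒ -3x+3y-3=0] ∩ [|D−(6, 7)|²=8]]
2. D_y = 5  [[BC ⟂ CD ⇒ -3x+3y-3=0] ∩ [|D−(6, 7)|²=8]]
   so D = (4, 5)
3. A_x = 7  [[AB ⟂ BC ⇒ 3x-3y-15=0] ∩ [|A−(9, 4)|²=8]]
4. A_y = 2  [[AB ⟂ BC ⇒ 3x-3y-15=0] ∩ [|A−(9, 4)|²=8]]
   so A = (7, 2)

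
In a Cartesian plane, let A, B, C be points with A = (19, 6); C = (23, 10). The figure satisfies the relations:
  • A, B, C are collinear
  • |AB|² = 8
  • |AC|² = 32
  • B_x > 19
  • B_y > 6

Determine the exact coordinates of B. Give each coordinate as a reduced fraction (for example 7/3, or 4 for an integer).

B = (21, 8)

1. B_x = 21  [[A, B, C are collinear ⇒ 4x-4y-52=0] ∩ [|B−(19, 6)|²=8]]
2. B_y = 8  [[A, B, C are collinear ⇒ 4x-4y-52=0] ∩ [|B−(19, 6)|²=8]]
   so B = (21, 8)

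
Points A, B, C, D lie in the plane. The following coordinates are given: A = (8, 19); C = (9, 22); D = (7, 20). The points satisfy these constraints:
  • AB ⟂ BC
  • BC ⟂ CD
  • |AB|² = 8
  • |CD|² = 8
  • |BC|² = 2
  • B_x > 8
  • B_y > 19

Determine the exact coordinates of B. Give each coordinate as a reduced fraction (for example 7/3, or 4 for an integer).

1. B_x = 10  [[BC ⟂ CD ⇒ 2x+2y-62=0] ∩ [|B−(8, 19)|²=8]]
2. B_y = 21  [[BC ⟂ CD ⇒ 2x+2y-62=0] ∩ [|B−(8, 19)|²=8]]
   so B = (10, 21)

B = (10, 21)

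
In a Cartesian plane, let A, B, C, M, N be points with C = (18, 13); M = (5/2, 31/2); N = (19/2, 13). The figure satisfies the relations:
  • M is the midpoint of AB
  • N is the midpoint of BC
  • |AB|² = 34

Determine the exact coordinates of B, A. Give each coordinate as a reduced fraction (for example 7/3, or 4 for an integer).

1. B_x = 1  [B = 2·N−C = 2·(19/2, 13)−(18, 13)]
2. B_y = 13  [B = 2·N−C = 2·(19/2, 13)−(18, 13)]
   so B = (1, 13)
3. A_x = 4  [A = 2·M−B = 2·(5/2, 31/2)−(1, 13)]
4. A_y = 18  [A = 2·M−B = 2·(5/2, 31/2)−(1, 13)]
   so A = (4, 18)

B = (1, 13)
A = (4, 18)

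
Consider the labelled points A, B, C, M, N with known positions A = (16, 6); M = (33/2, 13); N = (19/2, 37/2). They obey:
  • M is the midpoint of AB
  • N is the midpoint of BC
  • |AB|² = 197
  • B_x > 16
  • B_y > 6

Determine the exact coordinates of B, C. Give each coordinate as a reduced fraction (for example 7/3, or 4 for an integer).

1. B_x = 17  [B = 2·M−A = 2·(33/2, 13)−(16, 6)]
2. B_y = 20  [B = 2·M−A = 2·(33/2, 13)−(16, 6)]
   so B = (17, 20)
3. C_x = 2  [C = 2·N−B = 2·(19/2, 37/2)−(17, 20)]
4. C_y = 17  [C = 2·N−B = 2·(19/2, 37/2)−(17, 20)]
   so C = (2, 17)

B = (17, 20)
C = (2, 17)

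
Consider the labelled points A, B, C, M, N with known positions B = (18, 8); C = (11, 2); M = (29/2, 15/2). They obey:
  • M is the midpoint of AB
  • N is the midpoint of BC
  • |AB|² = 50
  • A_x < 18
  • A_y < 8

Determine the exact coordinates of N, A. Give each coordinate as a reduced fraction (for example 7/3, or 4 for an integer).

N = (29/2, 5)
A = (11, 7)

1. A_x = 11  [A = 2·M−B = 2·(29/2, 15/2)−(18, 8)]
2. A_y = 7  [A = 2·M−B = 2·(29/2, 15/2)−(18, 8)]
   so A = (11, 7)
3. N_x = 29/2  [2·N = B+C = (18, 8)+(11, 2)]
4. N_y = 5  [2·N = B+C = (18, 8)+(11, 2)]
   so N = (29/2, 5)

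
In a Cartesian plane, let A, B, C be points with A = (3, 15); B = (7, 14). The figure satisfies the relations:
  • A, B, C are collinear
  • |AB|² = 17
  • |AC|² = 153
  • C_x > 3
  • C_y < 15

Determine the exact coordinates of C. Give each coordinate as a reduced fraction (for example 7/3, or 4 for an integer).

1. C_x = 15  [[A, B, C are collinear ⇒ 1x+4y-63=0] ∩ [|C−(3, 15)|²=153]]
2. C_y = 12  [[A, B, C are collinear ⇒ 1x+4y-63=0] ∩ [|C−(3, 15)|²=153]]
   so C = (15, 12)

C = (15, 12)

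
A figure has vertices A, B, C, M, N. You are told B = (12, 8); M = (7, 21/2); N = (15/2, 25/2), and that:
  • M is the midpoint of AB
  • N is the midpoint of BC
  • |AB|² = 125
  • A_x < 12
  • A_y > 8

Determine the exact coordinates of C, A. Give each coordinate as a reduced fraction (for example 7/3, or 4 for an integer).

1. A_x = 2  [A = 2·M−B = 2·(7, 21/2)−(12, 8)]
2. A_y = 13  [A = 2·M−B = 2·(7, 21/2)−(12, 8)]
   so A = (2, 13)
3. C_x = 3  [C = 2·N−B = 2·(15/2, 25/2)−(12, 8)]
4. C_y = 17  [C = 2·N−B = 2·(15/2, 25/2)−(12, 8)]
   so C = (3, 17)

C = (3, 17)
A = (2, 13)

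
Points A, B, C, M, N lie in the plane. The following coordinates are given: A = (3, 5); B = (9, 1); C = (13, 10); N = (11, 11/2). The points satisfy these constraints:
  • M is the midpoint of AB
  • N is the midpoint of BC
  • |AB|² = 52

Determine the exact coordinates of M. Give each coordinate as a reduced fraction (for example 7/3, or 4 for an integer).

1. M_x = 6  [2·M = A+B = (3, 5)+(9, 1)]
2. M_y = 3  [2·M = A+B = (3, 5)+(9, 1)]
   so M = (6, 3)

M = (6, 3)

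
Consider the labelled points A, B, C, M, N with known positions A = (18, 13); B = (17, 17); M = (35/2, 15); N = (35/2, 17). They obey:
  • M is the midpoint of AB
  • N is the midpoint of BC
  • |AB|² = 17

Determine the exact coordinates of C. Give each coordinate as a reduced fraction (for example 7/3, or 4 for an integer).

1. C_x = 18  [C = 2·N−B = 2·(35/2, 17)−(17, 17)]
2. C_y = 17  [C = 2·N−B = 2·(35/2, 17)−(17, 17)]
   so C = (18, 17)

C = (18, 17)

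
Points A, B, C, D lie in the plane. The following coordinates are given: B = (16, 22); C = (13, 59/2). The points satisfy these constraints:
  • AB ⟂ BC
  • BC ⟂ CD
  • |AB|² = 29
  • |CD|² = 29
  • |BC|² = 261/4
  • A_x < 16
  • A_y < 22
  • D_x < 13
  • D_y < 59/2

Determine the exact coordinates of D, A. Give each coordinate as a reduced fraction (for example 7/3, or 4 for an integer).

D = (8, 55/2)
A = (11, 20)

1. D_x = 8  [[BC ⟂ CD ⇒ -3x+15/2y-729/4=0] ∩ [|D−(13, 59/2)|²=29]]
2. D_y = 55/2  [[BC ⟂ CD ⇒ -3x+15/2y-729/4=0] ∩ [|D−(13, 59/2)|²=29]]
   so D = (8, 55/2)
3. A_x = 11  [[AB ⟂ BC ⇒ 3x-15/2y+117=0] ∩ [|A−(16, 22)|²=29]]
4. A_y = 20  [[AB ⟂ BC ⇒ 3x-15/2y+117=0] ∩ [|A−(16, 22)|²=29]]
   so A = (11, 20)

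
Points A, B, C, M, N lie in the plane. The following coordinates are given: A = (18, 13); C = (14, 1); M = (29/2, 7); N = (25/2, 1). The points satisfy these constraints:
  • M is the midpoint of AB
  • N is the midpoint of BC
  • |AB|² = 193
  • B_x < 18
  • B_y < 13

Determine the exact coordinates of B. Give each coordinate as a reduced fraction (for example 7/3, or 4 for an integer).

1. B_x = 11  [B = 2·M−A = 2·(29/2, 7)−(18, 13)]
2. B_y = 1  [B = 2·M−A = 2·(29/2, 7)−(18, 13)]
   so B = (11, 1)

B = (11, 1)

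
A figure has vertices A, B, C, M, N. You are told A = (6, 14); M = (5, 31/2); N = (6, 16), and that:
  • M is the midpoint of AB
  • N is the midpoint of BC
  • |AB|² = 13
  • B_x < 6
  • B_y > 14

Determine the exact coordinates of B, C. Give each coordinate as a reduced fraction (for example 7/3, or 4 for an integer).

B = (4, 17)
C = (8, 15)

1. B_x = 4  [B = 2·M−A = 2·(5, 31/2)−(6, 14)]
2. B_y = 17  [B = 2·M−A = 2·(5, 31/2)−(6, 14)]
   so B = (4, 17)
3. C_x = 8  [C = 2·N−B = 2·(6, 16)−(4, 17)]
4. C_y = 15  [C = 2·N−B = 2·(6, 16)−(4, 17)]
   so C = (8, 15)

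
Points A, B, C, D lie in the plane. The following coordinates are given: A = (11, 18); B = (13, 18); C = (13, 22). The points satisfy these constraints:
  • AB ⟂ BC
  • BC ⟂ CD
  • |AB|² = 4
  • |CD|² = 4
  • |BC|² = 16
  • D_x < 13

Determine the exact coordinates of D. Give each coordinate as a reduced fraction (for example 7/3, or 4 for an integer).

D = (11, 22)

1. D_x = 11  [[BC ⟂ CD ⇒ 4y-88=0] ∩ [|D−(13, 22)|²=4]]
2. D_y = 22  [[BC ⟂ CD ⇒ 4y-88=0] ∩ [|D−(13, 22)|²=4]]
   so D = (11, 22)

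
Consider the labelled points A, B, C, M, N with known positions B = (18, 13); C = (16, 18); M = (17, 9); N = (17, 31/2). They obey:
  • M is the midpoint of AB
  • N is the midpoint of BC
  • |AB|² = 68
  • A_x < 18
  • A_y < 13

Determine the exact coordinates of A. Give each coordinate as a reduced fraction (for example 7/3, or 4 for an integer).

1. A_x = 16  [A = 2·M−B = 2·(17, 9)−(18, 13)]
2. A_y = 5  [A = 2·M−B = 2·(17, 9)−(18, 13)]
   so A = (16, 5)

A = (16, 5)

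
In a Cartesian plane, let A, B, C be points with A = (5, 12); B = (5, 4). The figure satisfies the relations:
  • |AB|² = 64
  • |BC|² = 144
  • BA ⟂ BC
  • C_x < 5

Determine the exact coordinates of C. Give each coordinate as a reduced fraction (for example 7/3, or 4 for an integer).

1. C_x = -7  [[BA ⟂ BC ⇒ 8y-32=0] ∩ [|C−(5, 4)|²=144]]
2. C_y = 4  [[BA ⟂ BC ⇒ 8y-32=0] ∩ [|C−(5, 4)|²=144]]
   so C = (-7, 4)

C = (-7, 4)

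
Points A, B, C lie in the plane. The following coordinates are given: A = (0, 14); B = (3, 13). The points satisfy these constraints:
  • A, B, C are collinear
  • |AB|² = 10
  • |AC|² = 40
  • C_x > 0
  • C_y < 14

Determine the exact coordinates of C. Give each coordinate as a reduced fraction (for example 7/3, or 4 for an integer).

C = (6, 12)

1. C_x = 6  [[A, B, C are collinear ⇒ 1x+3y-42=0] ∩ [|C−(0, 14)|²=40]]
2. C_y = 12  [[A, B, C are collinear ⇒ 1x+3y-42=0] ∩ [|C−(0, 14)|²=40]]
   so C = (6, 12)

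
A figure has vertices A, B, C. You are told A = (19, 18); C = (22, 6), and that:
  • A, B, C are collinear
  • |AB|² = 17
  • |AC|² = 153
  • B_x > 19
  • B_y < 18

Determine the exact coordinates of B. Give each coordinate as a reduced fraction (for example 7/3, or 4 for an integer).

1. B_x = 20  [[A, B, C are collinear ⇒ -12x-3y+282=0] ∩ [|B−(19, 18)|²=17]]
2. B_y = 14  [[A, B, C are collinear ⇒ -12x-3y+282=0] ∩ [|B−(19, 18)|²=17]]
   so B = (20, 14)

B = (20, 14)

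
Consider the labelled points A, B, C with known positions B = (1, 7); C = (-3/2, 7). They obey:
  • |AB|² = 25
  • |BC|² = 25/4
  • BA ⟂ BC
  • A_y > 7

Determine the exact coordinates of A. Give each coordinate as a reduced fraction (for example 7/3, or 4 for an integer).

1. A_x = 1  [[BA ⟂ BC ⇒ -5/2x+5/2=0] ∩ [|A−(1, 7)|²=25]]
2. A_y = 12  [[BA ⟂ BC ⇒ -5/2x+5/2=0] ∩ [|A−(1, 7)|²=25]]
   so A = (1, 12)

A = (1, 12)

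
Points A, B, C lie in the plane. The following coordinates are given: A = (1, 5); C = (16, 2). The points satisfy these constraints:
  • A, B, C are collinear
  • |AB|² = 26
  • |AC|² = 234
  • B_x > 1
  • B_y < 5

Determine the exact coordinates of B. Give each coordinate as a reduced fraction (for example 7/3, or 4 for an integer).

1. B_x = 6  [[A, B, C are collinear ⇒ -3x-15y+78=0] ∩ [|B−(1, 5)|²=26]]
2. B_y = 4  [[A, B, C are collinear ⇒ -3x-15y+78=0] ∩ [|B−(1, 5)|²=26]]
   so B = (6, 4)

B = (6, 4)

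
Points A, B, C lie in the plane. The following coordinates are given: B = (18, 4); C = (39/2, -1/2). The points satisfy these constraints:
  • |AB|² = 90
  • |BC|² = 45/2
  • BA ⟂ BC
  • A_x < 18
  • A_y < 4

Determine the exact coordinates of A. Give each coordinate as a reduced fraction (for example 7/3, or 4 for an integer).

A = (9, 1)

1. A_x = 9  [[BA ⟂ BC ⇒ 3/2x-9/2y-9=0] ∩ [|A−(18, 4)|²=90]]
2. A_y = 1  [[BA ⟂ BC ⇒ 3/2x-9/2y-9=0] ∩ [|A−(18, 4)|²=90]]
   so A = (9, 1)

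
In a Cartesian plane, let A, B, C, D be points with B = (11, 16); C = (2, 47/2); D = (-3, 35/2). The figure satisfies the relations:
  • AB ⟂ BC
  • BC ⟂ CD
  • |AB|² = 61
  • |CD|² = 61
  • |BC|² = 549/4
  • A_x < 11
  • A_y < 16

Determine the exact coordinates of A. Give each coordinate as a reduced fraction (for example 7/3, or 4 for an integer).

1. A_x = 6  [[AB ⟂ BC ⇒ 9x-15/2y+21=0] ∩ [|A−(11, 16)|²=61]]
2. A_y = 10  [[AB ⟂ BC ⇒ 9x-15/2y+21=0] ∩ [|A−(11, 16)|²=61]]
   so A = (6, 10)

A = (6, 10)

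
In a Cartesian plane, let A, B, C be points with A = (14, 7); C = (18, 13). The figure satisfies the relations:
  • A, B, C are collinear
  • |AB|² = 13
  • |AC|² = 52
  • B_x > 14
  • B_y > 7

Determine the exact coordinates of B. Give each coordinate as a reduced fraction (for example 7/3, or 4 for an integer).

B = (16, 10)

1. B_x = 16  [[A, B, C are collinear ⇒ 6x-4y-56=0] ∩ [|B−(14, 7)|²=13]]
2. B_y = 10  [[A, B, C are collinear ⇒ 6x-4y-56=0] ∩ [|B−(14, 7)|²=13]]
   so B = (16, 10)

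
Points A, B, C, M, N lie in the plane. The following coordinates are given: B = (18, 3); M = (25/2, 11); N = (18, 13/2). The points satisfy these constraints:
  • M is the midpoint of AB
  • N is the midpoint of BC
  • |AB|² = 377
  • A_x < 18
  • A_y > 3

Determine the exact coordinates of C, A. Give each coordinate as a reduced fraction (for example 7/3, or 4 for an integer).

C = (18, 10)
A = (7, 19)

1. A_x = 7  [A = 2·M−B = 2·(25/2, 11)−(18, 3)]
2. A_y = 19  [A = 2·M−B = 2·(25/2, 11)−(18, 3)]
   so A = (7, 19)
3. C_x = 18  [C = 2·N−B = 2·(18, 13/2)−(18, 3)]
4. C_y = 10  [C = 2·N−B = 2·(18, 13/2)−(18, 3)]
   so C = (18, 10)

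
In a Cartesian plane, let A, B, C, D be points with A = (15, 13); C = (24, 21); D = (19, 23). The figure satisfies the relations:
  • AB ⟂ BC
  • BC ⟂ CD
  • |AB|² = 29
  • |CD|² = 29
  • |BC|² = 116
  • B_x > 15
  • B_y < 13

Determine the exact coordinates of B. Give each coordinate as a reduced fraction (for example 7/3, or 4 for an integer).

B = (20, 11)

1. B_x = 20  [[BC ⟂ CD ⇒ 5x-2y-78=0] ∩ [|B−(15, 13)|²=29]]
2. B_y = 11  [[BC ⟂ CD ⇒ 5x-2y-78=0] ∩ [|B−(15, 13)|²=29]]
   so B = (20, 11)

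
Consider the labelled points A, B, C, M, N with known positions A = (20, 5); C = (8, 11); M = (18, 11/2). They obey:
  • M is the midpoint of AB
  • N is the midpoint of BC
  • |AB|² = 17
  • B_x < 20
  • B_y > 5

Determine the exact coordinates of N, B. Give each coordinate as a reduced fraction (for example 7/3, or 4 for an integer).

1. B_x = 16  [B = 2·M−A = 2·(18, 11/2)−(20, 5)]
2. B_y = 6  [B = 2·M−A = 2·(18, 11/2)−(20, 5)]
   so B = (16, 6)
3. N_x = 12  [2·N = B+C = (16, 6)+(8, 11)]
4. N_y = 17/2  [2·N = B+C = (16, 6)+(8, 11)]
   so N = (12, 17/2)

N = (12, 17/2)
B = (16, 6)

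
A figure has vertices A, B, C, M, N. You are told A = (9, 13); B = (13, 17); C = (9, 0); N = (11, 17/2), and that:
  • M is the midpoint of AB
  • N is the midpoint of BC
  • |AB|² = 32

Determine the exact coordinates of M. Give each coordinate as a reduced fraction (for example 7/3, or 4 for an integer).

M = (11, 15)

1. M_x = 11  [2·M = A+B = (9, 13)+(13, 17)]
2. M_y = 15  [2·M = A+B = (9, 13)+(13, 17)]
   so M = (11, 15)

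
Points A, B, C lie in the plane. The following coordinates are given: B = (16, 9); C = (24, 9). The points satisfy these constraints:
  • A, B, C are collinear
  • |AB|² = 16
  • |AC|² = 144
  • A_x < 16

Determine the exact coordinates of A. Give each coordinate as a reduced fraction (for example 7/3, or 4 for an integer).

1. A_x = 12  [[A, B, C are collinear ⇒ 8y-72=0] ∩ [|A−(16, 9)|²=16]]
2. A_y = 9  [[A, B, C are collinear ⇒ 8y-72=0] ∩ [|A−(16, 9)|²=16]]
   so A = (12, 9)

A = (12, 9)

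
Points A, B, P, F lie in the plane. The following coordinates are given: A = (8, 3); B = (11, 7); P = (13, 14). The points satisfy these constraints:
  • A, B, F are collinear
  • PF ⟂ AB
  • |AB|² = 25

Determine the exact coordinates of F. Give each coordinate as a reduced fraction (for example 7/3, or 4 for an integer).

F = (377/25, 311/25)

1. F_x = 377/25  [[A, B, F are collinear ⇒ -4x+3y+23=0] ∩ [PF ⟂ AB ⇒ 3x+4y-95=0]]
2. F_y = 311/25  [[A, B, F are collinear ⇒ -4x+3y+23=0] ∩ [PF ⟂ AB ⇒ 3x+4y-95=0]]
   so F = (377/25, 311/25)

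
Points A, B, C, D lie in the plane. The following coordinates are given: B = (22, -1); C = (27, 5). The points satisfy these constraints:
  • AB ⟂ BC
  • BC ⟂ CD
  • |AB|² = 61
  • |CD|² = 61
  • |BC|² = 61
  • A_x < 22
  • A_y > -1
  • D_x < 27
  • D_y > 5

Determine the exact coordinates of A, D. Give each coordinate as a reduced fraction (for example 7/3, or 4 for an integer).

1. A_x = 16  [[AB ⟂ BC ⇒ -5x-6y+104=0] ∩ [|A−(22, -1)|²=61]]
2. A_y = 4  [[AB ⟂ BC ⇒ -5x-6y+104=0] ∩ [|A−(22, -1)|²=61]]
   so A = (16, 4)
3. D_x = 21  [[BC ⟂ CD ⇒ 5x+6y-165=0] ∩ [|D−(27, 5)|²=61]]
4. D_y = 10  [[BC ⟂ CD ⇒ 5x+6y-165=0] ∩ [|D−(27, 5)|²=61]]
   so D = (21, 10)

A = (16, 4)
D = (21, 10)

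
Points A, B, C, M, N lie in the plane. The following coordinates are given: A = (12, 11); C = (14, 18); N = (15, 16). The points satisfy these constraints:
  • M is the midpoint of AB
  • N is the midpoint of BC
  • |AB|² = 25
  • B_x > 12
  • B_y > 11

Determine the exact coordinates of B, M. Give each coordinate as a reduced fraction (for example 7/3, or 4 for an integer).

B = (16, 14)
M = (14, 25/2)

1. B_x = 16  [B = 2·N−C = 2·(15, 16)−(14, 18)]
2. B_y = 14  [B = 2·N−C = 2·(15, 16)−(14, 18)]
   so B = (16, 14)
3. M_x = 14  [2·M = A+B = (12, 11)+(16, 14)]
4. M_y = 25/2  [2·M = A+B = (12, 11)+(16, 14)]
   so M = (14, 25/2)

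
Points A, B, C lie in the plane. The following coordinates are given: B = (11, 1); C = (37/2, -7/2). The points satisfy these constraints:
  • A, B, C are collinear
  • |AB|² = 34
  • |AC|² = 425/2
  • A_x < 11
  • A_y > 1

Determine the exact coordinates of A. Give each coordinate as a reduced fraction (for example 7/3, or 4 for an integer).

A = (6, 4)

1. A_x = 6  [[A, B, C are collinear ⇒ 9/2x+15/2y-57=0] ∩ [|A−(11, 1)|²=34]]
2. A_y = 4  [[A, B, C are collinear ⇒ 9/2x+15/2y-57=0] ∩ [|A−(11, 1)|²=34]]
   so A = (6, 4)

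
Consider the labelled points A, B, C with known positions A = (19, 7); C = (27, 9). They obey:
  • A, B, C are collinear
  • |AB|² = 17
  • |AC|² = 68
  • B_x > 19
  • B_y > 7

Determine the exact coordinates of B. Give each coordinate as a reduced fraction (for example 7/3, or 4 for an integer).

B = (23, 8)

1. B_x = 23  [[A, B, C are collinear ⇒ 2x-8y+18=0] ∩ [|B−(19, 7)|²=17]]
2. B_y = 8  [[A, B, C are collinear ⇒ 2x-8y+18=0] ∩ [|B−(19, 7)|²=17]]
   so B = (23, 8)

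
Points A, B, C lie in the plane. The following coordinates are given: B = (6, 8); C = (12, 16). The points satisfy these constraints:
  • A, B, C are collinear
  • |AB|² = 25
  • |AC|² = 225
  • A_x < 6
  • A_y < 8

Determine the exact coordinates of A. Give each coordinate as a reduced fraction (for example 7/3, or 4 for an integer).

1. A_x = 3  [[A, B, C are collinear ⇒ -8x+6y=0] ∩ [|A−(6, 8)|²=25]]
2. A_y = 4  [[A, B, C are collinear ⇒ -8x+6y=0] ∩ [|A−(6, 8)|²=25]]
   so A = (3, 4)

A = (3, 4)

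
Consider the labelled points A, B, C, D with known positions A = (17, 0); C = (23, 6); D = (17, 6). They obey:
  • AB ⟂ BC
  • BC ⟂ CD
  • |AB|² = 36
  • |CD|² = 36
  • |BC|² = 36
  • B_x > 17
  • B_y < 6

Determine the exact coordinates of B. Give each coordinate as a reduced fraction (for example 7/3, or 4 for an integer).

1. B_x = 23  [[BC ⟂ CD ⇒ 6x-138=0] ∩ [|B−(17, 0)|²=36]]
2. B_y = 0  [[BC ⟂ CD ⇒ 6x-138=0] ∩ [|B−(17, 0)|²=36]]
   so B = (23, 0)

B = (23, 0)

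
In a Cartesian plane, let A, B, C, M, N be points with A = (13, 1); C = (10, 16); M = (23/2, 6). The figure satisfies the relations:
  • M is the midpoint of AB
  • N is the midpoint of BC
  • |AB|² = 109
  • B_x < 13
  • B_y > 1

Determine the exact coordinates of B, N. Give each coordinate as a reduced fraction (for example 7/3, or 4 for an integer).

B = (10, 11)
N = (10, 27/2)

1. B_x = 10  [B = 2·M−A = 2·(23/2, 6)−(13, 1)]
2. B_y = 11  [B = 2·M−A = 2·(23/2, 6)−(13, 1)]
   so B = (10, 11)
3. N_x = 10  [2·N = B+C = (10, 11)+(10, 16)]
4. N_y = 27/2  [2·N = B+C = (10, 11)+(10, 16)]
   so N = (10, 27/2)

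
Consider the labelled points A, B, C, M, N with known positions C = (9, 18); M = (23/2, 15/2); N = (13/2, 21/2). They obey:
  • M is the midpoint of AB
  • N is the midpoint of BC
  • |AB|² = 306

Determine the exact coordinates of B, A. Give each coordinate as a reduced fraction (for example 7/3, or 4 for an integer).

1. B_x = 4  [B = 2·N−C = 2·(13/2, 21/2)−(9, 18)]
2. B_y = 3  [B = 2·N−C = 2·(13/2, 21/2)−(9, 18)]
   so B = (4, 3)
3. A_x = 19  [A = 2·M−B = 2·(23/2, 15/2)−(4, 3)]
4. A_y = 12  [A = 2·M−B = 2·(23/2, 15/2)−(4, 3)]
   so A = (19, 12)

B = (4, 3)
A = (19, 12)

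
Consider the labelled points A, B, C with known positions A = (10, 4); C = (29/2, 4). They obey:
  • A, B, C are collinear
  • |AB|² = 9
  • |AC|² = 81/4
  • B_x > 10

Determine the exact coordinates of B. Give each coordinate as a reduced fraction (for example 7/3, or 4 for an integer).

1. B_x = 13  [[A, B, C are collinear ⇒ -9/2y+18=0] ∩ [|B−(10, 4)|²=9]]
2. B_y = 4  [[A, B, C are collinear ⇒ -9/2y+18=0] ∩ [|B−(10, 4)|²=9]]
   so B = (13, 4)

B = (13, 4)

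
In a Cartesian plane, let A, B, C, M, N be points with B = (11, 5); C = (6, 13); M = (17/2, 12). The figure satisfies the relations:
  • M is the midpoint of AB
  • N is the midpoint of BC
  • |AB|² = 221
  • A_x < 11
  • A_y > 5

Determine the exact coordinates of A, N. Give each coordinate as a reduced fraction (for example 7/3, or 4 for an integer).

1. A_x = 6  [A = 2·M−B = 2·(17/2, 12)−(11, 5)]
2. A_y = 19  [A = 2·M−B = 2·(17/2, 12)−(11, 5)]
   so A = (6, 19)
3. N_x = 17/2  [2·N = B+C = (11, 5)+(6, 13)]
4. N_y = 9  [2·N = B+C = (11, 5)+(6, 13)]
   so N = (17/2, 9)

A = (6, 19)
N = (17/2, 9)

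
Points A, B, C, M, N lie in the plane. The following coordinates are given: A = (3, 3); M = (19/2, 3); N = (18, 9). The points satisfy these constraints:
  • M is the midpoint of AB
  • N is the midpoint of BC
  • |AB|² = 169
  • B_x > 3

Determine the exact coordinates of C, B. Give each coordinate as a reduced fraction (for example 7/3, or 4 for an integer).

1. B_x = 16  [B = 2·M−A = 2·(19/2, 3)−(3, 3)]
2. B_y = 3  [B = 2·M−A = 2·(19/2, 3)−(3, 3)]
   so B = (16, 3)
3. C_x = 20  [C = 2·N−B = 2·(18, 9)−(16, 3)]
4. C_y = 15  [C = 2·N−B = 2·(18, 9)−(16, 3)]
   so C = (20, 15)

C = (20, 15)
B = (16, 3)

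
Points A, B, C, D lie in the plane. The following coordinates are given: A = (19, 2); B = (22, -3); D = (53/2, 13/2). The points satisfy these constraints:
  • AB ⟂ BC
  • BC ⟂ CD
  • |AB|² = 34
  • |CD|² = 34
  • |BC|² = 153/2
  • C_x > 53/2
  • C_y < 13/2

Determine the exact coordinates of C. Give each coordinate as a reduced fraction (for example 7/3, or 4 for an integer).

1. C_x = 59/2  [[AB ⟂ BC ⇒ 3x-5y-81=0] ∩ [|C−(53/2, 13/2)|²=34]]
2. C_y = 3/2  [[AB ⟂ BC ⇒ 3x-5y-81=0] ∩ [|C−(53/2, 13/2)|²=34]]
   so C = (59/2, 3/2)

C = (59/2, 3/2)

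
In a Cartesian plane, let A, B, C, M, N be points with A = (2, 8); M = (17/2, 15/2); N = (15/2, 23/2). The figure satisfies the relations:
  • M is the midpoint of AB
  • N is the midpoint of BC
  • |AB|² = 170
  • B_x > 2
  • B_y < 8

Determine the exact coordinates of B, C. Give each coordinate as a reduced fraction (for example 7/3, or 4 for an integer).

B = (15, 7)
C = (0, 16)

1. B_x = 15  [B = 2·M−A = 2·(17/2, 15/2)−(2, 8)]
2. B_y = 7  [B = 2·M−A = 2·(17/2, 15/2)−(2, 8)]
   so B = (15, 7)
3. C_x = 0  [C = 2·N−B = 2·(15/2, 23/2)−(15, 7)]
4. C_y = 16  [C = 2·N−B = 2·(15/2, 23/2)−(15, 7)]
   so C = (0, 16)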